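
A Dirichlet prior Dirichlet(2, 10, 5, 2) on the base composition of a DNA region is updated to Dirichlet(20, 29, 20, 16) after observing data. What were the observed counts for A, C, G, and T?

counts (18, 19, 15, 14)

For a Dirichlet(α) prior with multinomial counts c, the posterior is Dirichlet(α + c) componentwise.
Counts are posterior − prior componentwise: 20−2=18, 29−10=19, 20−5=15, 16−2=14.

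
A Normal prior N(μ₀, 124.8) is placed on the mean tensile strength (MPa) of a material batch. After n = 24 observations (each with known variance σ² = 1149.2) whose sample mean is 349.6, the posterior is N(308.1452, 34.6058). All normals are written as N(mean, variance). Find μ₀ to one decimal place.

With known observation variance, the Normal–Normal posterior has precision τ_n = τ₀ + n/σ² and mean μ_n = (τ₀μ₀ + (n/σ²)x̄)/τ_n.
Here τ₀ = 1/124.8 = 0.008013 and τ_data = 24/1149.2 = 0.020884, so τ_n = 0.028897.
Rearranging for μ₀: μ₀ = (μ_n·τ_n − τ_data·x̄)/τ₀ = (308.1452·0.028897 − 0.020884·349.6) / 0.008013 = 1.603425/0.008013 ≈ 200.1.

μ₀ = 200.1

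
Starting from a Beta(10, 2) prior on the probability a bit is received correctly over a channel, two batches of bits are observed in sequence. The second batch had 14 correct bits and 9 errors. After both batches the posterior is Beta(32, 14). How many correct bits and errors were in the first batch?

8 correct bits and 3 errors

Sequential conjugate updates are equivalent to a single update on the pooled data, so total successes = posterior α − prior α and total failures = posterior β − prior β.
Total across both batches: 32−10=22 correct bits, 14−2=12 errors.
Subtract the second batch: 22−14=8 correct bits and 12−9=3 errors.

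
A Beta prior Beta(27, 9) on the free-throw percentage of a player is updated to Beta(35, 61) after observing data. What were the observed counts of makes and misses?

A Beta(α, β) prior with s successes and f failures in binomial data gives a Beta(α+s, β+f) posterior.
So s = 35 − 27 = 8 and f = 61 − 9 = 52.

8 makes and 52 misses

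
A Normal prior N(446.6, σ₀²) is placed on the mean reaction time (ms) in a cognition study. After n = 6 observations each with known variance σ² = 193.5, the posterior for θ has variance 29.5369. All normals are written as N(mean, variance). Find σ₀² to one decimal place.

For the Normal–Normal model with known σ², precisions add: τ_n = τ₀ + n/σ².
So 1/σ₀² = 1/29.5369 − 6/193.5 = 0.033856 − 0.031008 = 0.002848.
Hence σ₀² = 1/0.002848 ≈ 351.1.

σ₀² = 351.1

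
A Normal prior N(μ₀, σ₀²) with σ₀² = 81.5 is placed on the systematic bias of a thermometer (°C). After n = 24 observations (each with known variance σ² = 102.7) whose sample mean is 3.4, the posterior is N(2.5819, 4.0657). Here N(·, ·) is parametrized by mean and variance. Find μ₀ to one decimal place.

The posterior mean is a precision-weighted average: μ_n = (τ₀μ₀ + τ_data·x̄)/(τ₀+τ_data), with τ₀=1/σ₀² and τ_data=n/σ².
Here τ₀ = 1/81.5 = 0.012270 and τ_data = 24/102.7 = 0.233690, so τ_n = 0.245960.
Rearranging for μ₀: μ₀ = (μ_n·τ_n − τ_data·x̄)/τ₀ = (2.5819·0.245960 − 0.233690·3.4) / 0.012270 = -0.159502/0.012270 ≈ -13.0.

μ₀ = -13.0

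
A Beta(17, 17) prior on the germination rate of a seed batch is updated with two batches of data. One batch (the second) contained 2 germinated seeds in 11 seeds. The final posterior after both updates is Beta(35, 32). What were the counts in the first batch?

Because Beta–binomial updating is additive in the counts, the combined data contributed (α_post−α_prior, β_post−β_prior) successes and failures.
Total across both batches: 35−17=18 germinated seeds, 32−17=15 non-germinating seeds.
Subtract the second batch: 18−2=16 germinated seeds and 15−9=6 non-germinating seeds.

16 germinated seeds and 6 non-germinating seeds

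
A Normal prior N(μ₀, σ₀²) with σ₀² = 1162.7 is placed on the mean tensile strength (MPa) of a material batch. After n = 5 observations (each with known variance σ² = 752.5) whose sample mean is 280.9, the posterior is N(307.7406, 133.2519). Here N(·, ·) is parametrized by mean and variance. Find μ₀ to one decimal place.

μ₀ = 515.1

The posterior mean is a precision-weighted average: μ_n = (τ₀μ₀ + τ_data·x̄)/(τ₀+τ_data), with τ₀=1/σ₀² and τ_data=n/σ².
Here τ₀ = 1/1162.7 = 0.000860 and τ_data = 5/752.5 = 0.006645, so τ_n = 0.007505.
Rearranging for μ₀: μ₀ = (μ_n·τ_n − τ_data·x̄)/τ₀ = (307.7406·0.007505 − 0.006645·280.9) / 0.000860 = 0.443013/0.000860 ≈ 515.1.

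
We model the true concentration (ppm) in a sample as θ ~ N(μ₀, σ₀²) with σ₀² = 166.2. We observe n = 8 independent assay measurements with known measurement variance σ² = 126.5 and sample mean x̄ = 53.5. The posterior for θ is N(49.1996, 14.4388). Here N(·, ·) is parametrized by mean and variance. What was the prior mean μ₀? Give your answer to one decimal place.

μ₀ = 4.0

The posterior mean is a precision-weighted average: μ_n = (τ₀μ₀ + τ_data·x̄)/(τ₀+τ_data), with τ₀=1/σ₀² and τ_data=n/σ².
Here τ₀ = 1/166.2 = 0.006017 and τ_data = 8/126.5 = 0.063241, so τ_n = 0.069258.
Rearranging for μ₀: μ₀ = (μ_n·τ_n − τ_data·x̄)/τ₀ = (49.1996·0.069258 − 0.063241·53.5) / 0.006017 = 0.024072/0.006017 ≈ 4.0.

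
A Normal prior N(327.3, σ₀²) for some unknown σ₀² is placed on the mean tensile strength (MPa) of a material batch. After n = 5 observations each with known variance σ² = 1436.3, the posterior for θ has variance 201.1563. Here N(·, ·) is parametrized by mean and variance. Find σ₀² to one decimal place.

For the Normal–Normal model with known σ², precisions add: τ_n = τ₀ + n/σ².
So 1/σ₀² = 1/201.1563 − 5/1436.3 = 0.004971 − 0.003481 = 0.001490.
Hence σ₀² = 1/0.001490 ≈ 671.1.

σ₀² = 671.1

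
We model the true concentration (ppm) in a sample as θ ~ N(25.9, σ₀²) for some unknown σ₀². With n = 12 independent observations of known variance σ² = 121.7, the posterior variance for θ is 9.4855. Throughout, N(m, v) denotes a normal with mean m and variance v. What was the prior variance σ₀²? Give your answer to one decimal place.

For the Normal–Normal model with known σ², precisions add: τ_n = τ₀ + n/σ².
So 1/σ₀² = 1/9.4855 − 12/121.7 = 0.105424 − 0.098603 = 0.006821.
Hence σ₀² = 1/0.006821 ≈ 146.6.

σ₀² = 146.6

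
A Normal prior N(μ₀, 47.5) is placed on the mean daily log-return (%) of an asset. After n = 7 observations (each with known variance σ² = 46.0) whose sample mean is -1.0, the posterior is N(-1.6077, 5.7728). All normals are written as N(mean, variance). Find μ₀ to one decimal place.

With known observation variance, the Normal–Normal posterior has precision τ_n = τ₀ + n/σ² and mean μ_n = (τ₀μ₀ + (n/σ²)x̄)/τ_n.
Here τ₀ = 1/47.5 = 0.021053 and τ_data = 7/46.0 = 0.152174, so τ_n = 0.173227.
Rearranging for μ₀: μ₀ = (μ_n·τ_n − τ_data·x̄)/τ₀ = (-1.6077·0.173227 − 0.152174·-1.0) / 0.021053 = -0.126323/0.021053 ≈ -6.0.

μ₀ = -6.0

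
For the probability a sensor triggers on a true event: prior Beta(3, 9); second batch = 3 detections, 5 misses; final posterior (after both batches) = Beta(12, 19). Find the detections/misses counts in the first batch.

Sequential conjugate updates are equivalent to a single update on the pooled data, so total successes = posterior α − prior α and total failures = posterior β − prior β.
Total across both batches: 12−3=9 detections, 19−9=10 misses.
Subtract the second batch: 9−3=6 detections and 10−5=5 misses.

6 detections and 5 misses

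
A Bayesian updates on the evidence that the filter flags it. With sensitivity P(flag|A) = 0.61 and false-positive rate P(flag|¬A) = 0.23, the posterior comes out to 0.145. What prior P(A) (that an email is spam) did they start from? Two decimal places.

P(A) = 0.06

Bayes' rule in odds form gives O(A|E) = O(A)·[P(E|A)/P(E|¬A)], hence O(A) = O(A|E)/LR.
Posterior odds = 0.145/(1−0.145) = 0.1696. LR = 0.61/0.23 = 2.6522.
Prior odds = 0.1696/2.6522 = 0.0639, so P(A) = 0.0639/(1+0.0639) ≈ 0.06.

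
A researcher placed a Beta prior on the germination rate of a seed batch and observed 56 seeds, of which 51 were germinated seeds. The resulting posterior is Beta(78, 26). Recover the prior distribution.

Beta is conjugate to the binomial likelihood: posterior = Beta(a+s, b+f).
Subtract the data counts: 78−51=27, 26−5=21.

Beta(27, 21)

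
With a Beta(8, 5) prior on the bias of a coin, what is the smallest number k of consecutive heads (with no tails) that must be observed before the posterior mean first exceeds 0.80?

After k heads and 0 tails the posterior is Beta(8+k, 5), with mean (8+k)/(8+5+k).
Set (8+k)/(13+k) > 0.80 and solve: k > (0.80·13 − 8)/(1 − 0.80) = 12.000.
The smallest integer exceeding 12.000 is 13.

k = 13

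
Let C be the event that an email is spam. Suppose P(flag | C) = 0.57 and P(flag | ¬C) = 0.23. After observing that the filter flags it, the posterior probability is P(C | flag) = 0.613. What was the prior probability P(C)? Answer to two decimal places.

P(C) = 0.39

In odds form, posterior odds = prior odds × likelihood ratio, so prior odds = posterior odds ÷ LR.
Posterior odds = 0.613/(1−0.613) = 1.5840. LR = 0.57/0.23 = 2.4783.
Prior odds = 1.5840/2.4783 = 0.6391, so P(C) = 0.6391/(1+0.6391) ≈ 0.39.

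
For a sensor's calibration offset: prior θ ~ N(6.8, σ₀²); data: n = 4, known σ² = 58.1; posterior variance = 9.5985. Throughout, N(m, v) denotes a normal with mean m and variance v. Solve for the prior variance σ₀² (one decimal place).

σ₀² = 28.3

For the Normal–Normal model with known σ², precisions add: τ_n = τ₀ + n/σ².
So 1/σ₀² = 1/9.5985 − 4/58.1 = 0.104183 − 0.068847 = 0.035336.
Hence σ₀² = 1/0.035336 ≈ 28.3.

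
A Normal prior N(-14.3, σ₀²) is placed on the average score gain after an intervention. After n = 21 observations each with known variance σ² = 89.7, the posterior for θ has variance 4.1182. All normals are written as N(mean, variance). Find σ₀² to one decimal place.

σ₀² = 114.8

Posterior precision equals prior precision plus data precision: 1/σ_n² = 1/σ₀² + n/σ².
So 1/σ₀² = 1/4.1182 − 21/89.7 = 0.242825 − 0.234114 = 0.008711.
Hence σ₀² = 1/0.008711 ≈ 114.8.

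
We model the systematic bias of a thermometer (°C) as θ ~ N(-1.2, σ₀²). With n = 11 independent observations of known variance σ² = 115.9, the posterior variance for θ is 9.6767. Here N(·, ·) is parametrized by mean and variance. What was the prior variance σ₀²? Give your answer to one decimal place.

σ₀² = 118.6

Posterior precision equals prior precision plus data precision: 1/σ_n² = 1/σ₀² + n/σ².
So 1/σ₀² = 1/9.6767 − 11/115.9 = 0.103341 − 0.094909 = 0.008432.
Hence σ₀² = 1/0.008432 ≈ 118.6.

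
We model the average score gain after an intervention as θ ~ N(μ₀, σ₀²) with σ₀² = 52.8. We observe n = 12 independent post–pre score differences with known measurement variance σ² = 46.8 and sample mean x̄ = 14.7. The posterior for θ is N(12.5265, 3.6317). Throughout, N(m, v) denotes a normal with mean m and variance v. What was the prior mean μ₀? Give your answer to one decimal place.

The posterior mean is a precision-weighted average: μ_n = (τ₀μ₀ + τ_data·x̄)/(τ₀+τ_data), with τ₀=1/σ₀² and τ_data=n/σ².
Here τ₀ = 1/52.8 = 0.018939 and τ_data = 12/46.8 = 0.256410, so τ_n = 0.275349.
Rearranging for μ₀: μ₀ = (μ_n·τ_n − τ_data·x̄)/τ₀ = (12.5265·0.275349 − 0.256410·14.7) / 0.018939 = -0.320068/0.018939 ≈ -16.9.

μ₀ = -16.9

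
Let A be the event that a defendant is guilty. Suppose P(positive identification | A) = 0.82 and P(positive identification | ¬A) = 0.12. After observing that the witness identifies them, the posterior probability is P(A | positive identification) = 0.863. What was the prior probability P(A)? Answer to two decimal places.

In odds form, posterior odds = prior odds × likelihood ratio, so prior odds = posterior odds ÷ LR.
Posterior odds = 0.863/(1−0.863) = 6.2993. LR = 0.82/0.12 = 6.8333.
Prior odds = 6.2993/6.8333 = 0.9219, so P(A) = 0.9219/(1+0.9219) ≈ 0.48.

P(A) = 0.48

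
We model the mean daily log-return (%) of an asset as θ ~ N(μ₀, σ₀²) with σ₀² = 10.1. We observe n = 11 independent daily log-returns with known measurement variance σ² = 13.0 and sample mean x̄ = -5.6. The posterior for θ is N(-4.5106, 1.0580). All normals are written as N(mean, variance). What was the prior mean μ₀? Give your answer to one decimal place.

μ₀ = 4.8

With known observation variance, the Normal–Normal posterior has precision τ_n = τ₀ + n/σ² and mean μ_n = (τ₀μ₀ + (n/σ²)x̄)/τ_n.
Here τ₀ = 1/10.1 = 0.099010 and τ_data = 11/13.0 = 0.846154, so τ_n = 0.945164.
Rearranging for μ₀: μ₀ = (μ_n·τ_n − τ_data·x̄)/τ₀ = (-4.5106·0.945164 − 0.846154·-5.6) / 0.099010 = 0.475206/0.099010 ≈ 4.8.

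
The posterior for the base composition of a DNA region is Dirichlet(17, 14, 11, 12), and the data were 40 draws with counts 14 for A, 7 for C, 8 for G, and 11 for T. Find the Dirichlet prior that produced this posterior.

Dirichlet(3, 7, 3, 1)

For a Dirichlet(α) prior with multinomial counts c, the posterior is Dirichlet(α + c) componentwise.
Subtract each count from the matching posterior parameter: 17−14=3, 14−7=7, 11−8=3, 12−11=1.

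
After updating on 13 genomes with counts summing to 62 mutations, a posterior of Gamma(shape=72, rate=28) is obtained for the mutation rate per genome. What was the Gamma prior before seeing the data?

Gamma–Poisson conjugacy: posterior shape = α + Σxᵢ, posterior rate = β + n.
So α = 72 − 62 = 10 and β = 28 − 13 = 15.

Gamma(shape=10, rate=15)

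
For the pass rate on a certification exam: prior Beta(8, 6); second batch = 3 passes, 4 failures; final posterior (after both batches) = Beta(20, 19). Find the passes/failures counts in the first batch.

9 passes and 9 failures

Sequential conjugate updates are equivalent to a single update on the pooled data, so total successes = posterior α − prior α and total failures = posterior β − prior β.
Total across both batches: 20−8=12 passes, 19−6=13 failures.
Subtract the second batch: 12−3=9 passes and 13−4=9 failures.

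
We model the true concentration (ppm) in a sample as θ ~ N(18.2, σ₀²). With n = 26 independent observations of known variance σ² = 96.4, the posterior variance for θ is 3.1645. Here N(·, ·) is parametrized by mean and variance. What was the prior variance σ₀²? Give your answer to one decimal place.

σ₀² = 21.6

For the Normal–Normal model with known σ², precisions add: τ_n = τ₀ + n/σ².
So 1/σ₀² = 1/3.1645 − 26/96.4 = 0.316006 − 0.269710 = 0.046296.
Hence σ₀² = 1/0.046296 ≈ 21.6.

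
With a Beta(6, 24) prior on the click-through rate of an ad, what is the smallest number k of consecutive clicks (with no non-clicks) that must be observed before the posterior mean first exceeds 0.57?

k = 26

After k clicks and 0 non-clicks the posterior is Beta(6+k, 24), with mean (6+k)/(6+24+k).
Set (6+k)/(30+k) > 0.57 and solve: k > (0.57·30 − 6)/(1 − 0.57) = 25.814.
The smallest integer exceeding 25.814 is 26, and checking k=26: (32)/(56) = 0.5714 > 0.57.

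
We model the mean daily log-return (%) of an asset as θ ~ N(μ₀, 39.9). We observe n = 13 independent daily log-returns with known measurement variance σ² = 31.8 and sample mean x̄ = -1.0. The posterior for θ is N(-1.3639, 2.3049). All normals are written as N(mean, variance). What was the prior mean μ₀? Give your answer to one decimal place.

With known observation variance, the Normal–Normal posterior has precision τ_n = τ₀ + n/σ² and mean μ_n = (τ₀μ₀ + (n/σ²)x̄)/τ_n.
Here τ₀ = 1/39.9 = 0.025063 and τ_data = 13/31.8 = 0.408805, so τ_n = 0.433868.
Rearranging for μ₀: μ₀ = (μ_n·τ_n − τ_data·x̄)/τ₀ = (-1.3639·0.433868 − 0.408805·-1.0) / 0.025063 = -0.182948/0.025063 ≈ -7.3.

μ₀ = -7.3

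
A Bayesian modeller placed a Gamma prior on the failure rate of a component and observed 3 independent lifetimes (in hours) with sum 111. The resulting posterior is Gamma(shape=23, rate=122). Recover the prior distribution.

For an exponential likelihood with a Gamma(α, β) prior on the rate, n observations with total T give posterior Gamma(α+n, β+T).
So α = 23 − 3 = 20 and β = 122 − 111 = 11.

Gamma(shape=20, rate=11)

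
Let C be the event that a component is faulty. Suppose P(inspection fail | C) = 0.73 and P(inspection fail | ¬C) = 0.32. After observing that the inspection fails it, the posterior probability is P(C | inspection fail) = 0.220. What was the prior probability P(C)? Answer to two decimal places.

Bayes' rule in odds form gives O(C|E) = O(C)·[P(E|C)/P(E|¬C)], hence O(C) = O(C|E)/LR.
Posterior odds = 0.220/(1−0.220) = 0.2821. LR = 0.73/0.32 = 2.2812.
Prior odds = 0.2821/2.2812 = 0.1237, so P(C) = 0.1237/(1+0.1237) ≈ 0.11.

P(C) = 0.11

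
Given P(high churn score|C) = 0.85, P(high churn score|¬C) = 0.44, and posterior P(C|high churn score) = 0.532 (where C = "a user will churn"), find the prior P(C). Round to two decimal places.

P(C) = 0.37

Bayes' rule in odds form gives O(C|E) = O(C)·[P(E|C)/P(E|¬C)], hence O(C) = O(C|E)/LR.
Posterior odds = 0.532/(1−0.532) = 1.1368. LR = 0.85/0.44 = 1.9318.
Prior odds = 1.1368/1.9318 = 0.5885, so P(C) = 0.5885/(1+0.5885) ≈ 0.37.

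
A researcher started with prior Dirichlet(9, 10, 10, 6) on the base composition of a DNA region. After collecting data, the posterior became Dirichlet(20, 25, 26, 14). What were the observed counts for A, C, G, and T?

counts (11, 15, 16, 8)

For a Dirichlet(α) prior with multinomial counts c, the posterior is Dirichlet(α + c) componentwise.
Counts are posterior − prior componentwise: 20−9=11, 25−10=15, 26−10=16, 14−6=8.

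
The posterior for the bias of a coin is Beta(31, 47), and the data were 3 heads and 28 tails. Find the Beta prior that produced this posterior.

Beta is conjugate to the binomial likelihood: posterior = Beta(a+s, b+f).
Subtract the data counts: 31−3=28, 47−28=19.

Beta(28, 19)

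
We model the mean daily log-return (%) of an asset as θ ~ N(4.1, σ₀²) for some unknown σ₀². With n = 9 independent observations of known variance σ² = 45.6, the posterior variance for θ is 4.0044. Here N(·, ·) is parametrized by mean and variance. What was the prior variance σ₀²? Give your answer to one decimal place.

For the Normal–Normal model with known σ², precisions add: τ_n = τ₀ + n/σ².
So 1/σ₀² = 1/4.0044 − 9/45.6 = 0.249725 − 0.197368 = 0.052357.
Hence σ₀² = 1/0.052357 ≈ 19.1.

σ₀² = 19.1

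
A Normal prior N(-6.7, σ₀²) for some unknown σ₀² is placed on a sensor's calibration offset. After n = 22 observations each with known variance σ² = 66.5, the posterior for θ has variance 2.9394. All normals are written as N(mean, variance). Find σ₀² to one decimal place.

σ₀² = 106.6

For the Normal–Normal model with known σ², precisions add: τ_n = τ₀ + n/σ².
So 1/σ₀² = 1/2.9394 − 22/66.5 = 0.340205 − 0.330827 = 0.009378.
Hence σ₀² = 1/0.009378 ≈ 106.6.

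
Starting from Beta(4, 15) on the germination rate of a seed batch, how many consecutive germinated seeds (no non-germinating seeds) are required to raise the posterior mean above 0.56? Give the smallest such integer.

k = 16

After k germinated seeds and 0 non-germinating seeds the posterior is Beta(4+k, 15), with mean (4+k)/(4+15+k).
Set (4+k)/(19+k) > 0.56 and solve: k > (0.56·19 − 4)/(1 − 0.56) = 15.091.
The smallest integer exceeding 15.091 is 16, and checking k=16: (20)/(35) = 0.5714 > 0.56.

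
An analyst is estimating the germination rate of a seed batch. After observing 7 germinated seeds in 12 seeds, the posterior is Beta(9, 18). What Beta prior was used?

Beta is conjugate to the binomial likelihood: posterior = Beta(α+s, β+f).
Subtract the data counts: 9−7=2, 18−5=13.

Beta(2, 13)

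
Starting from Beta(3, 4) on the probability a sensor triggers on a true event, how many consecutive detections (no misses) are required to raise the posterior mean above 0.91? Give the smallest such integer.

After k detections and 0 misses the posterior is Beta(3+k, 4), with mean (3+k)/(3+4+k).
Set (3+k)/(7+k) > 0.91 and solve: k > (0.91·7 − 3)/(1 − 0.91) = 37.444.
The smallest integer exceeding 37.444 is 38, and checking k=38: (41)/(45) = 0.9111 > 0.91.

k = 38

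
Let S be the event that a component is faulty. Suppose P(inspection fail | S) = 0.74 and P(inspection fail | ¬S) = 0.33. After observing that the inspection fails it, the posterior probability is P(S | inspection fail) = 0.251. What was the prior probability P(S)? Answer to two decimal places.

P(S) = 0.13

Bayes' rule in odds form gives O(S|E) = O(S)·[P(E|S)/P(E|¬S)], hence O(S) = O(S|E)/LR.
Posterior odds = 0.251/(1−0.251) = 0.3351. LR = 0.74/0.33 = 2.2424.
Prior odds = 0.3351/2.2424 = 0.1494, so P(S) = 0.1494/(1+0.1494) ≈ 0.13.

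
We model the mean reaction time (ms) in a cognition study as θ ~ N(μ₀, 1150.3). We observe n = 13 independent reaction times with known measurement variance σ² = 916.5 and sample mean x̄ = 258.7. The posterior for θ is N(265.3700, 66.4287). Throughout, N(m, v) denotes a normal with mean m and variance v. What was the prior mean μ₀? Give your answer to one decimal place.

μ₀ = 374.2

With known observation variance, the Normal–Normal posterior has precision τ_n = τ₀ + n/σ² and mean μ_n = (τ₀μ₀ + (n/σ²)x̄)/τ_n.
Here τ₀ = 1/1150.3 = 0.000869 and τ_data = 13/916.5 = 0.014184, so τ_n = 0.015053.
Rearranging for μ₀: μ₀ = (μ_n·τ_n − τ_data·x̄)/τ₀ = (265.3700·0.015053 − 0.014184·258.7) / 0.000869 = 0.325214/0.000869 ≈ 374.2.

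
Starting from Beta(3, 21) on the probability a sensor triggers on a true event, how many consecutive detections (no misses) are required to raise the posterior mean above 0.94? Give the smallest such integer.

k = 327

After k detections and 0 misses the posterior is Beta(3+k, 21), with mean (3+k)/(3+21+k).
Set (3+k)/(24+k) > 0.94 and solve: k > (0.94·24 − 3)/(1 − 0.94) = 326.000.
The smallest integer exceeding 326.000 is 327.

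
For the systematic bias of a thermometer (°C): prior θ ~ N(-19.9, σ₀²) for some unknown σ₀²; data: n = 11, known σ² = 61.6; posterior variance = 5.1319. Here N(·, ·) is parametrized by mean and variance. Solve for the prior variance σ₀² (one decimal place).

σ₀² = 61.4

For the Normal–Normal model with known σ², precisions add: τ_n = τ₀ + n/σ².
So 1/σ₀² = 1/5.1319 − 11/61.6 = 0.194860 − 0.178571 = 0.016289.
Hence σ₀² = 1/0.016289 ≈ 61.4.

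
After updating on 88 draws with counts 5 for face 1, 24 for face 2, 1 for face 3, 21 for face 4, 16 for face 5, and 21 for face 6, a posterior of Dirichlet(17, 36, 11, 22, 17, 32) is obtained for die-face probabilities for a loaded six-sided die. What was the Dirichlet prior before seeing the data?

Dirichlet(12, 12, 10, 1, 1, 11)

For a Dirichlet(α) prior with multinomial counts c, the posterior is Dirichlet(α + c) componentwise.
Subtract each count from the matching posterior parameter: 17−5=12, 36−24=12, 11−1=10, 22−21=1, 17−16=1, 32−21=11.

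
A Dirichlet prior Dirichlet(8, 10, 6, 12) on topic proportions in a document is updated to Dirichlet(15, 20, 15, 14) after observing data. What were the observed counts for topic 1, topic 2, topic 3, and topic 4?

For a Dirichlet(α) prior with multinomial counts c, the posterior is Dirichlet(α + c) componentwise.
Counts are posterior − prior componentwise: 15−8=7, 20−10=10, 15−6=9, 14−12=2.

counts (7, 10, 9, 2)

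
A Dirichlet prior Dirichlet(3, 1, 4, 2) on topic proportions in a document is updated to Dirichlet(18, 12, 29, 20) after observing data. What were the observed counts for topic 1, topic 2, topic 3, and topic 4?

counts (15, 11, 25, 18)

For a Dirichlet(α) prior with multinomial counts c, the posterior is Dirichlet(α + c) componentwise.
Counts are posterior − prior componentwise: 18−3=15, 12−1=11, 29−4=25, 20−2=18.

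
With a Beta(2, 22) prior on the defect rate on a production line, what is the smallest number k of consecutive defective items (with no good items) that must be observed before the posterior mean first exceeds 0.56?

k = 27

After k defective items and 0 good items the posterior is Beta(2+k, 22), with mean (2+k)/(2+22+k).
Set (2+k)/(24+k) > 0.56 and solve: k > (0.56·24 − 2)/(1 − 0.56) = 26.000.
The smallest integer exceeding 26.000 is 27.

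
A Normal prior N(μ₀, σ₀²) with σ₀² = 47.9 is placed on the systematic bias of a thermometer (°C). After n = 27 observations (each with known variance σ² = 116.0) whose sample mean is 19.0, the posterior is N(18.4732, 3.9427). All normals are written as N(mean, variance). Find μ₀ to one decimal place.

The posterior mean is a precision-weighted average: μ_n = (τ₀μ₀ + τ_data·x̄)/(τ₀+τ_data), with τ₀=1/σ₀² and τ_data=n/σ².
Here τ₀ = 1/47.9 = 0.020877 and τ_data = 27/116.0 = 0.232759, so τ_n = 0.253636.
Rearranging for μ₀: μ₀ = (μ_n·τ_n − τ_data·x̄)/τ₀ = (18.4732·0.253636 − 0.232759·19.0) / 0.020877 = 0.263048/0.020877 ≈ 12.6.

μ₀ = 12.6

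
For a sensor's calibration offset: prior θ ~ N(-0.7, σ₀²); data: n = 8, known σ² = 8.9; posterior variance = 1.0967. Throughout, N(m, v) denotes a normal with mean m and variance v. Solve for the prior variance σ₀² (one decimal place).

σ₀² = 77.2

For the Normal–Normal model with known σ², precisions add: τ_n = τ₀ + n/σ².
So 1/σ₀² = 1/1.0967 − 8/8.9 = 0.911826 − 0.898876 = 0.012950.
Hence σ₀² = 1/0.012950 ≈ 77.2.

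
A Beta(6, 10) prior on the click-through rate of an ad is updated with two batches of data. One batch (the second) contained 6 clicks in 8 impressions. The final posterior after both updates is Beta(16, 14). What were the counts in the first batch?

Because Beta–binomial updating is additive in the counts, the combined data contributed (α_post−α_prior, β_post−β_prior) successes and failures.
Total across both batches: 16−6=10 clicks, 14−10=4 non-clicks.
Subtract the second batch: 10−6=4 clicks and 4−2=2 non-clicks.

4 clicks and 2 non-clicks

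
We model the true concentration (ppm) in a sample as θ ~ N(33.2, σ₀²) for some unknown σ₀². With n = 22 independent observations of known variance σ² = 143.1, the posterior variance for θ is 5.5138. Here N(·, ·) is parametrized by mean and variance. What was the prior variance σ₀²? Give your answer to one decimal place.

σ₀² = 36.2

Posterior precision equals prior precision plus data precision: 1/σ_n² = 1/σ₀² + n/σ².
So 1/σ₀² = 1/5.5138 − 22/143.1 = 0.181363 − 0.153739 = 0.027624.
Hence σ₀² = 1/0.027624 ≈ 36.2.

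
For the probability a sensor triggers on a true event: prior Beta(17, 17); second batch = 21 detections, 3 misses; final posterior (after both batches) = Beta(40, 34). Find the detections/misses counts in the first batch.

2 detections and 14 misses

Because Beta–binomial updating is additive in the counts, the combined data contributed (α_post−α_prior, β_post−β_prior) successes and failures.
Total across both batches: 40−17=23 detections, 34−17=17 misses.
Subtract the second batch: 23−21=2 detections and 17−3=14 misses.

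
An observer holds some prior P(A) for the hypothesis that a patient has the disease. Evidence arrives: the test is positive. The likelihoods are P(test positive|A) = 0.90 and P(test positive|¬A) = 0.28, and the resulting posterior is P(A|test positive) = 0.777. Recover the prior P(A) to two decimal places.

Bayes' rule in odds form gives O(A|E) = O(A)·[P(E|A)/P(E|¬A)], hence O(A) = O(A|E)/LR.
Posterior odds = 0.777/(1−0.777) = 3.4843. LR = 0.90/0.28 = 3.2143.
Prior odds = 3.4843/3.2143 = 1.0840, so P(A) = 1.0840/(1+1.0840) ≈ 0.52.

P(A) = 0.52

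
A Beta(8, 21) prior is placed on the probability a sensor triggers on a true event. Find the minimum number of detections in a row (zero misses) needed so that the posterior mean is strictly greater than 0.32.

After k detections and 0 misses the posterior is Beta(8+k, 21), with mean (8+k)/(8+21+k).
Set (8+k)/(29+k) > 0.32 and solve: k > (0.32·29 − 8)/(1 − 0.32) = 1.882.
The smallest integer exceeding 1.882 is 2.

k = 2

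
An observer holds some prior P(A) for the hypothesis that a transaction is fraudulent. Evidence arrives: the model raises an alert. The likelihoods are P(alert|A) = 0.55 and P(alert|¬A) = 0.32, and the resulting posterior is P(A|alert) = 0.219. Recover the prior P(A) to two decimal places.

P(A) = 0.14

In odds form, posterior odds = prior odds × likelihood ratio, so prior odds = posterior odds ÷ LR.
Posterior odds = 0.219/(1−0.219) = 0.2804. LR = 0.55/0.32 = 1.7188.
Prior odds = 0.2804/1.7188 = 0.1631, so P(A) = 0.1631/(1+0.1631) ≈ 0.14.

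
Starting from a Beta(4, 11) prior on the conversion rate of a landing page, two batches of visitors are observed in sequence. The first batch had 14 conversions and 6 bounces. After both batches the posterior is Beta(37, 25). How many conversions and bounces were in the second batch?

Because Beta–binomial updating is additive in the counts, the combined data contributed (α_post−α_prior, β_post−β_prior) successes and failures.
Total across both batches: 37−4=33 conversions, 25−11=14 bounces.
Subtract the first batch: 33−14=19 conversions and 14−6=8 bounces.

19 conversions and 8 bounces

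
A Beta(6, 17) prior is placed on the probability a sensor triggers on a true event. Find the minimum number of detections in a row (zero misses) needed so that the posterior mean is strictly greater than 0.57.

After k detections and 0 misses the posterior is Beta(6+k, 17), with mean (6+k)/(6+17+k).
Set (6+k)/(23+k) > 0.57 and solve: k > (0.57·23 − 6)/(1 − 0.57) = 16.535.
The smallest integer exceeding 16.535 is 17.

k = 17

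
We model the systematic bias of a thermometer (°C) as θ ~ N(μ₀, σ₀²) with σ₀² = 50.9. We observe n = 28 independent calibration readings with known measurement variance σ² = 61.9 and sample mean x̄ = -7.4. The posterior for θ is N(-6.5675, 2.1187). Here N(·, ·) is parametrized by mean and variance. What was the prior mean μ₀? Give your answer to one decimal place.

μ₀ = 12.6

The posterior mean is a precision-weighted average: μ_n = (τ₀μ₀ + τ_data·x̄)/(τ₀+τ_data), with τ₀=1/σ₀² and τ_data=n/σ².
Here τ₀ = 1/50.9 = 0.019646 and τ_data = 28/61.9 = 0.452342, so τ_n = 0.471988.
Rearranging for μ₀: μ₀ = (μ_n·τ_n − τ_data·x̄)/τ₀ = (-6.5675·0.471988 − 0.452342·-7.4) / 0.019646 = 0.247550/0.019646 ≈ 12.6.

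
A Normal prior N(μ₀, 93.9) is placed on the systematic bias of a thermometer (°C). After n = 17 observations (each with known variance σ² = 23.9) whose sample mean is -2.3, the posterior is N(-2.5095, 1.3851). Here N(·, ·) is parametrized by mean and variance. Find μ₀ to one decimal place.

With known observation variance, the Normal–Normal posterior has precision τ_n = τ₀ + n/σ² and mean μ_n = (τ₀μ₀ + (n/σ²)x̄)/τ_n.
Here τ₀ = 1/93.9 = 0.010650 and τ_data = 17/23.9 = 0.711297, so τ_n = 0.721947.
Rearranging for μ₀: μ₀ = (μ_n·τ_n − τ_data·x̄)/τ₀ = (-2.5095·0.721947 − 0.711297·-2.3) / 0.010650 = -0.175743/0.010650 ≈ -16.5.

μ₀ = -16.5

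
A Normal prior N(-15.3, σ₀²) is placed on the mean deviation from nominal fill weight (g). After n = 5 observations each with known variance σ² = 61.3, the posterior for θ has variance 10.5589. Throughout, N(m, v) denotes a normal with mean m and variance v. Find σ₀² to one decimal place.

σ₀² = 76.1

Posterior precision equals prior precision plus data precision: 1/σ_n² = 1/σ₀² + n/σ².
So 1/σ₀² = 1/10.5589 − 5/61.3 = 0.094707 − 0.081566 = 0.013141.
Hence σ₀² = 1/0.013141 ≈ 76.1.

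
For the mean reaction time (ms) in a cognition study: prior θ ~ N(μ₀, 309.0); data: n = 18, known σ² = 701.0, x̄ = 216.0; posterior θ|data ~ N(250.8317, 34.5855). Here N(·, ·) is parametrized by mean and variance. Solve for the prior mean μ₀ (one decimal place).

The posterior mean is a precision-weighted average: μ_n = (τ₀μ₀ + τ_data·x̄)/(τ₀+τ_data), with τ₀=1/σ₀² and τ_data=n/σ².
Here τ₀ = 1/309.0 = 0.003236 and τ_data = 18/701.0 = 0.025678, so τ_n = 0.028914.
Rearranging for μ₀: μ₀ = (μ_n·τ_n − τ_data·x̄)/τ₀ = (250.8317·0.028914 − 0.025678·216.0) / 0.003236 = 1.706100/0.003236 ≈ 527.2.

μ₀ = 527.2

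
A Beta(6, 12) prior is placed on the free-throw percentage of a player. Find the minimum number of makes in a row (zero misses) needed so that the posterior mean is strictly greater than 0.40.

k = 3

After k makes and 0 misses the posterior is Beta(6+k, 12), with mean (6+k)/(6+12+k).
Set (6+k)/(18+k) > 0.40 and solve: k > (0.40·18 − 6)/(1 − 0.40) = 2.000.
The smallest integer exceeding 2.000 is 3, and checking k=3: (9)/(21) = 0.4286 > 0.40.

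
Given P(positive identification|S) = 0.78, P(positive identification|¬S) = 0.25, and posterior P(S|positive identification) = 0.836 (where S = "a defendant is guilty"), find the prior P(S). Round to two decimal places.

P(S) = 0.62

Bayes' rule in odds form gives O(S|E) = O(S)·[P(E|S)/P(E|¬S)], hence O(S) = O(S|E)/LR.
Posterior odds = 0.836/(1−0.836) = 5.0976. LR = 0.78/0.25 = 3.1200.
Prior odds = 5.0976/3.1200 = 1.6338, so P(S) = 1.6338/(1+1.6338) ≈ 0.62.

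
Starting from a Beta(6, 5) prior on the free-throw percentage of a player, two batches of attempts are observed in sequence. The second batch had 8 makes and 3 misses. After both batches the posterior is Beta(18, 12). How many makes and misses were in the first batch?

4 makes and 4 misses

Sequential conjugate updates are equivalent to a single update on the pooled data, so total successes = posterior α − prior α and total failures = posterior β − prior β.
Total across both batches: 18−6=12 makes, 12−5=7 misses.
Subtract the second batch: 12−8=4 makes and 7−3=4 misses.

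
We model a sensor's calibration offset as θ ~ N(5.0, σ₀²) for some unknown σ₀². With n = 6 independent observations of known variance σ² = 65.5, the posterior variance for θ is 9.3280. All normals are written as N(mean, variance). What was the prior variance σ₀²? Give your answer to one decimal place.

For the Normal–Normal model with known σ², precisions add: τ_n = τ₀ + n/σ².
So 1/σ₀² = 1/9.3280 − 6/65.5 = 0.107204 − 0.091603 = 0.015601.
Hence σ₀² = 1/0.015601 ≈ 64.1.

σ₀² = 64.1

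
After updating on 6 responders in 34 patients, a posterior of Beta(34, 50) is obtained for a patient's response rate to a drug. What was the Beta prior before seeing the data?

Beta(28, 22)

A Beta(a, b) prior with s successes and f failures in binomial data gives a Beta(a+s, b+f) posterior.
So a = 34 − 6 = 28 and b = 50 − 28 = 22.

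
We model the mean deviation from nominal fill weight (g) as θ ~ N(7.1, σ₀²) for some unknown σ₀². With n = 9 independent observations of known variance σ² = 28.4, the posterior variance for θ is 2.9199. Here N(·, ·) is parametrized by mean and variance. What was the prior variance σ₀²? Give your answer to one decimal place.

σ₀² = 39.1

Posterior precision equals prior precision plus data precision: 1/σ_n² = 1/σ₀² + n/σ².
So 1/σ₀² = 1/2.9199 − 9/28.4 = 0.342477 − 0.316901 = 0.025576.
Hence σ₀² = 1/0.025576 ≈ 39.1.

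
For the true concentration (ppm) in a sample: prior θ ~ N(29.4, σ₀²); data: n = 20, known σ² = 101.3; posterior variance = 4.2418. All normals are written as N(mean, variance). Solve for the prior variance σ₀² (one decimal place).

For the Normal–Normal model with known σ², precisions add: τ_n = τ₀ + n/σ².
So 1/σ₀² = 1/4.2418 − 20/101.3 = 0.235749 − 0.197433 = 0.038316.
Hence σ₀² = 1/0.038316 ≈ 26.1.

σ₀² = 26.1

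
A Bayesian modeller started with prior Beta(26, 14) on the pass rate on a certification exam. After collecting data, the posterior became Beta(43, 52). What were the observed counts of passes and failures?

Beta is conjugate to the binomial likelihood: posterior = Beta(a+s, b+f).
So s = 43 − 26 = 17 and f = 52 − 14 = 38.

17 passes and 38 failures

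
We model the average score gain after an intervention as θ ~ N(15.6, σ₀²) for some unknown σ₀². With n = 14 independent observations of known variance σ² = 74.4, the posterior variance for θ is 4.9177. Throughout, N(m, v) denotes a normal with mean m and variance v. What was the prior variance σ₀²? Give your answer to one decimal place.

For the Normal–Normal model with known σ², precisions add: τ_n = τ₀ + n/σ².
So 1/σ₀² = 1/4.9177 − 14/74.4 = 0.203347 − 0.188172 = 0.015175.
Hence σ₀² = 1/0.015175 ≈ 65.9.

σ₀² = 65.9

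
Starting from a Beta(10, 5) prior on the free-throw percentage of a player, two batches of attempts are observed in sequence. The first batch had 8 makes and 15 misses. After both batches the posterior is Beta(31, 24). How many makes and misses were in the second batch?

Because Beta–binomial updating is additive in the counts, the combined data contributed (α_post−α_prior, β_post−β_prior) successes and failures.
Total across both batches: 31−10=21 makes, 24−5=19 misses.
Subtract the first batch: 21−8=13 makes and 19−15=4 misses.

13 makes and 4 misses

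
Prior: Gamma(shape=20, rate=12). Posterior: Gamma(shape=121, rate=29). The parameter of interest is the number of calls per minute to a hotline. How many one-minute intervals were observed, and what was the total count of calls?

A Gamma(α, β) prior (rate parametrization) on a Poisson rate with n observations summing to S gives posterior Gamma(α+S, β+n).
Matching: Σxᵢ = 121 − 20 = 101 and n = 29 − 12 = 17.

n = 17 one-minute intervals with total 101 calls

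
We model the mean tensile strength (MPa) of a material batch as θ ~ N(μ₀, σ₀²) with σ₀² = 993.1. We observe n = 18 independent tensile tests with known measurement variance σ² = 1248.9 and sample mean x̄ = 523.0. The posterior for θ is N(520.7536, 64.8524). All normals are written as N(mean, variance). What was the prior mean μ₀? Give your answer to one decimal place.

The posterior mean is a precision-weighted average: μ_n = (τ₀μ₀ + τ_data·x̄)/(τ₀+τ_data), with τ₀=1/σ₀² and τ_data=n/σ².
Here τ₀ = 1/993.1 = 0.001007 and τ_data = 18/1248.9 = 0.014413, so τ_n = 0.015420.
Rearranging for μ₀: μ₀ = (μ_n·τ_n − τ_data·x̄)/τ₀ = (520.7536·0.015420 − 0.014413·523.0) / 0.001007 = 0.492022/0.001007 ≈ 488.6.

μ₀ = 488.6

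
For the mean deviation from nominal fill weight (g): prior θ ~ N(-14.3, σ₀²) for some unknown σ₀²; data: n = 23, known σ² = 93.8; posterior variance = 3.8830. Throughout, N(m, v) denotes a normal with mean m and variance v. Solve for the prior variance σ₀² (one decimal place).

Posterior precision equals prior precision plus data precision: 1/σ_n² = 1/σ₀² + n/σ².
So 1/σ₀² = 1/3.8830 − 23/93.8 = 0.257533 − 0.245203 = 0.012330.
Hence σ₀² = 1/0.012330 ≈ 81.1.

σ₀² = 81.1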